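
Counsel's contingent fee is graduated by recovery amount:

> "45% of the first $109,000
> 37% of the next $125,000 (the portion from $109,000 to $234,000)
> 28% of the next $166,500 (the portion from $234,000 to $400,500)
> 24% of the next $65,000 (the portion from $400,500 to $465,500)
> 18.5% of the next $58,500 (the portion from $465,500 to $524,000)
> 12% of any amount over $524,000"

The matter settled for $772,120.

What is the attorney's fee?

$198,116.90

First $109,000 at 45% = $49,050.00
Next $125,000 at 37% = $46,250.00
Next $166,500 at 28% = $46,620.00
Next $65,000 at 24% = $15,600.00
Next $58,500 at 18.5% = $10,822.50
Remaining $248,120 at 12% = $29,774.40
Fee: $49,050.00 + $46,250.00 + $46,620.00 + $15,600.00 + $10,822.50 + $29,774.40 = $198,116.90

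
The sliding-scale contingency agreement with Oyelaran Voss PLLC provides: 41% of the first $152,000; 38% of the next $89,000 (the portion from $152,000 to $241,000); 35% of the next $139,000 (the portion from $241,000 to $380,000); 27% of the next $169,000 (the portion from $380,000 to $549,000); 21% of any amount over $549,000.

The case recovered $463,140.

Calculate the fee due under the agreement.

$167,237.80

First $152,000 at 41% = $62,320.00
Next $89,000 at 38% = $33,820.00
Next $139,000 at 35% = $48,650.00
Remaining $83,140 at 27% = $22,447.80
Fee: $62,320.00 + $33,820.00 + $48,650.00 + $22,447.80 = $167,237.80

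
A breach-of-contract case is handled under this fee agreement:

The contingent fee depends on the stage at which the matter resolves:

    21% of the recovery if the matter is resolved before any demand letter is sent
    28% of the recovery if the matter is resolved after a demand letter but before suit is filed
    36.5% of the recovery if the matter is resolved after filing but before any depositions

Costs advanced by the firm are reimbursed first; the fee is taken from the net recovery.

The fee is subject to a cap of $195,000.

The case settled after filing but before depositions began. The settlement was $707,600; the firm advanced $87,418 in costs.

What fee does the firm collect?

$195,000.00

Fee base (net of costs): $707,600 − $87,418 = $620,182
The matter settled after filing but before depositions began, so the 36.5% rate applies.
$620,182 × 36.5% = $226,366.43
$226,366.43 exceeds the $195,000 cap, so the fee is capped at $195,000.00.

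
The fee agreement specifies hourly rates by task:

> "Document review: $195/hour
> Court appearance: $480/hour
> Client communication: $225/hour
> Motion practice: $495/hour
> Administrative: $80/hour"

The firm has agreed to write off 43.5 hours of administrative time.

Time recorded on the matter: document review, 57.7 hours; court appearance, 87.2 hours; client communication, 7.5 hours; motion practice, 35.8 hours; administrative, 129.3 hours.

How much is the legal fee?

Document review: 57.7 × $195 = $11,251.50
Court appearance: 87.2 × $480 = $41,856.00
Client communication: 7.5 × $225 = $1,687.50
Motion practice: 35.8 × $495 = $17,721.00
Administrative: 129.3 × $80 = $10,344.00
Subtotal: $82,860.00
Write-off: 43.5 × $80 = $3,480.00
Total: $82,860.00 − $3,480.00 = $79,380.00

$79,380.00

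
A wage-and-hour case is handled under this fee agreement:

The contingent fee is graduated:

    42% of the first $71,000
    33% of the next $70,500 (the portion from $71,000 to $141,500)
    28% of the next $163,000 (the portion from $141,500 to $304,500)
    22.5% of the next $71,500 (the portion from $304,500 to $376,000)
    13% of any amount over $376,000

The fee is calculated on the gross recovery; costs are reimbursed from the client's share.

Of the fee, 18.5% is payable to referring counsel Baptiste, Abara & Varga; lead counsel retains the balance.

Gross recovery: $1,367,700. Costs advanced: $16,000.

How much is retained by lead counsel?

Fee base is the gross recovery, $1,367,700; costs are reimbursed separately.
First $71,000 at 42% = $29,820.00
Next $70,500 at 33% = $23,265.00
Next $163,000 at 28% = $45,640.00
Next $71,500 at 22.5% = $16,087.50
Remaining $991,700 at 13% = $128,921.00
Fee: $29,820.00 + $23,265.00 + $45,640.00 + $16,087.50 + $128,921.00 = $243,733.50
Referral share: 18.5% of $243,733.50 = $45,090.70; lead counsel retains $243,733.50 − $45,090.70 = $198,642.80.

$198,642.80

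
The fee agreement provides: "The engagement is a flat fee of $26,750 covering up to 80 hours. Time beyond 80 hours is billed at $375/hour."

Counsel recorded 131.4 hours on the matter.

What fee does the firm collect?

$46,025.00

Flat fee: $26,750.00
Excess hours: 131.4 − 80 = 51.4
Overrun: 51.4 × $375 = $19,275.00
Total: $26,750.00 + $19,275.00 = $46,025.00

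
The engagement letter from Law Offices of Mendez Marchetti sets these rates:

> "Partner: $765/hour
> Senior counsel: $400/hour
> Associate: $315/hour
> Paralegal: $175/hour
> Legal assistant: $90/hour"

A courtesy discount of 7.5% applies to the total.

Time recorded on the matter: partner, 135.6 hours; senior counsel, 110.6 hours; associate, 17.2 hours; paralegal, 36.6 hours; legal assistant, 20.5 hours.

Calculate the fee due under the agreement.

$149,518.85

Partner: 135.6 × $765 = $103,734.00
Senior counsel: 110.6 × $400 = $44,240.00
Associate: 17.2 × $315 = $5,418.00
Paralegal: 36.6 × $175 = $6,405.00
Legal assistant: 20.5 × $90 = $1,845.00
Subtotal: $161,642.00
Less 7.5% discount: −$12,123.15
Total: $161,642.00 − $12,123.15 = $149,518.85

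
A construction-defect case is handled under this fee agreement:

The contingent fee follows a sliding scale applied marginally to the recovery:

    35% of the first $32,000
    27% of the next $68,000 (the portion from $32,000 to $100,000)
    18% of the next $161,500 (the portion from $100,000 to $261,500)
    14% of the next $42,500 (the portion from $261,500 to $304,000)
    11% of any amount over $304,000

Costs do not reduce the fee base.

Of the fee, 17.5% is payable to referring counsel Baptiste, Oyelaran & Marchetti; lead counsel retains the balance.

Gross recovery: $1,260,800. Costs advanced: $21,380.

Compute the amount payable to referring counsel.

Fee base is the gross recovery, $1,260,800; costs are reimbursed separately.
First $32,000 at 35% = $11,200.00
Next $68,000 at 27% = $18,360.00
Next $161,500 at 18% = $29,070.00
Next $42,500 at 14% = $5,950.00
Remaining $956,800 at 11% = $105,248.00
Fee: $11,200.00 + $18,360.00 + $29,070.00 + $5,950.00 + $105,248.00 = $169,828.00
Referral share: 17.5% of $169,828.00 = $29,719.90; lead counsel retains $169,828.00 − $29,719.90 = $140,108.10.

$29,719.90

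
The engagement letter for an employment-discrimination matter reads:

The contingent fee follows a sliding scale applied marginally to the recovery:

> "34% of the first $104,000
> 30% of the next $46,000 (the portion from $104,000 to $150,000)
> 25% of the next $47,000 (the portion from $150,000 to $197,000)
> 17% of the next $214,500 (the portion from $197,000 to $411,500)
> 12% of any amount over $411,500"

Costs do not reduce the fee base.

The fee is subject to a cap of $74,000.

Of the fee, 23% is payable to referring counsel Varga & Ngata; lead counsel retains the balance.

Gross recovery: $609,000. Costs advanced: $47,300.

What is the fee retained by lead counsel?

Fee base is the gross recovery, $609,000; costs are reimbursed separately.
First $104,000 at 34% = $35,360.00
Next $46,000 at 30% = $13,800.00
Next $47,000 at 25% = $11,750.00
Next $214,500 at 17% = $36,465.00
Remaining $197,500 at 12% = $23,700.00
Fee: $35,360.00 + $13,800.00 + $11,750.00 + $36,465.00 + $23,700.00 = $121,075.00
$121,075.00 exceeds the $74,000 cap, so the fee is capped at $74,000.00.
Referral share: 23% of $74,000.00 = $17,020.00; lead counsel retains $74,000.00 − $17,020.00 = $56,980.00.

$56,980.00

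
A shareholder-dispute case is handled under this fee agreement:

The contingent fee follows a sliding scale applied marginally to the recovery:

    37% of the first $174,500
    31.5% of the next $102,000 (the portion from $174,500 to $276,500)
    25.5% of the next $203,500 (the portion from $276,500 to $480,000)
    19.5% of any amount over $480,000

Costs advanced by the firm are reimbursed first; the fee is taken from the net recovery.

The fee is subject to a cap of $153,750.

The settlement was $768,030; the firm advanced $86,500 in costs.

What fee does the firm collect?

$153,750.00

Fee base (net of costs): $768,030 − $86,500 = $681,530
First $174,500 at 37% = $64,565.00
Next $102,000 at 31.5% = $32,130.00
Next $203,500 at 25.5% = $51,892.50
Remaining $201,530 at 19.5% = $39,298.35
Fee: $64,565.00 + $32,130.00 + $51,892.50 + $39,298.35 = $187,885.85
$187,885.85 exceeds the $153,750 cap, so the fee is capped at $153,750.00.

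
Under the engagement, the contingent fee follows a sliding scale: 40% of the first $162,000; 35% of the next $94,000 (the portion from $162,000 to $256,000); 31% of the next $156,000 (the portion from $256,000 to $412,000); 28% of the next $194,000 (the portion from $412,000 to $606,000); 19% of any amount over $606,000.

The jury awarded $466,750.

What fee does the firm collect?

First $162,000 at 40% = $64,800.00
Next $94,000 at 35% = $32,900.00
Next $156,000 at 31% = $48,360.00
Remaining $54,750 at 28% = $15,330.00
Fee: $64,800.00 + $32,900.00 + $48,360.00 + $15,330.00 = $161,390.00

$161,390.00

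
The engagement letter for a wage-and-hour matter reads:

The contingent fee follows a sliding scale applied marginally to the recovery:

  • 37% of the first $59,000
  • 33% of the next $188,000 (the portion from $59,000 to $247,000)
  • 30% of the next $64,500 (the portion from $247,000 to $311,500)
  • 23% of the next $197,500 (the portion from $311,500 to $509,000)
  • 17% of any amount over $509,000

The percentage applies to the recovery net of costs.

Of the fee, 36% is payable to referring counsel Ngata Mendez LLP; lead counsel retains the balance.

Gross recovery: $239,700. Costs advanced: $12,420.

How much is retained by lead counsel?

$49,511.94

Fee base (net of costs): $239,700 − $12,420 = $227,280
First $59,000 at 37% = $21,830.00
Remaining $168,280 at 33% = $55,532.40
Fee: $21,830.00 + $55,532.40 = $77,362.40
Referral share: 36% of $77,362.40 = $27,850.46; lead counsel retains $77,362.40 − $27,850.46 = $49,511.94.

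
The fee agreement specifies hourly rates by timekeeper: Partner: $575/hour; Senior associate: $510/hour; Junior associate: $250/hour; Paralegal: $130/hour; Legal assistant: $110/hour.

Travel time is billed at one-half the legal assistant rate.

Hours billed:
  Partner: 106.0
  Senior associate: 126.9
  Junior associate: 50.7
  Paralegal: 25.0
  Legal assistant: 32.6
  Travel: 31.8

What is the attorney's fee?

$146,929.00

Partner: 106.0 × $575 = $60,950.00
Senior associate: 126.9 × $510 = $64,719.00
Junior associate: 50.7 × $250 = $12,675.00
Paralegal: 25.0 × $130 = $3,250.00
Legal assistant: 32.6 × $110 = $3,586.00
Subtotal: $60,950.00 + $64,719.00 + $12,675.00 + $3,250.00 + $3,586.00 = $145,180.00
Travel: 31.8 × ($110 ÷ 2) = 31.8 × $55.00 = $1,749.00
Total: $145,180.00 + $1,749.00 = $146,929.00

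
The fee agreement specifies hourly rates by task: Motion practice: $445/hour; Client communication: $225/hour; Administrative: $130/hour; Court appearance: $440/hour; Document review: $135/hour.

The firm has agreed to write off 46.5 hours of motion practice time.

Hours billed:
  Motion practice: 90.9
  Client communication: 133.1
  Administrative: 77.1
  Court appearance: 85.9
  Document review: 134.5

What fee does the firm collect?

Motion practice: 90.9 × $445 = $40,450.50
Client communication: 133.1 × $225 = $29,947.50
Administrative: 77.1 × $130 = $10,023.00
Court appearance: 85.9 × $440 = $37,796.00
Document review: 134.5 × $135 = $18,157.50
Subtotal: $136,374.50
Write-off: 46.5 × $445 = $20,692.50
Total: $136,374.50 − $20,692.50 = $115,682.00

$115,682.00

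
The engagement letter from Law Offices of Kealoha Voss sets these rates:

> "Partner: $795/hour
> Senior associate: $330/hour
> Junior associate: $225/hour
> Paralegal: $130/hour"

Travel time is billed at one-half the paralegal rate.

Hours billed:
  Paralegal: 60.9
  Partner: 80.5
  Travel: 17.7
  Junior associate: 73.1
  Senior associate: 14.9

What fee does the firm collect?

Partner: 80.5 × $795 = $63,997.50
Senior associate: 14.9 × $330 = $4,917.00
Junior associate: 73.1 × $225 = $16,447.50
Paralegal: 60.9 × $130 = $7,917.00
Subtotal: $63,997.50 + $4,917.00 + $16,447.50 + $7,917.00 = $93,279.00
Travel: 17.7 × ($130 ÷ 2) = 17.7 × $65.00 = $1,150.50
Total: $93,279.00 + $1,150.50 = $94,429.50

$94,429.50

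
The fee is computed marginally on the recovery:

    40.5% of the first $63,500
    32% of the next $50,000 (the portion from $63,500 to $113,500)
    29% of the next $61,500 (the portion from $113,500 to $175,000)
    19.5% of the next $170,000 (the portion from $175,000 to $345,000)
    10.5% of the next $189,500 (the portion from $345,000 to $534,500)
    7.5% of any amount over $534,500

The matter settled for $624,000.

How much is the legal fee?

First $63,500 at 40.5% = $25,717.50
Next $50,000 at 32% = $16,000.00
Next $61,500 at 29% = $17,835.00
Next $170,000 at 19.5% = $33,150.00
Next $189,500 at 10.5% = $19,897.50
Remaining $89,500 at 7.5% = $6,712.50
Fee: $25,717.50 + $16,000.00 + $17,835.00 + $33,150.00 + $19,897.50 + $6,712.50 = $119,312.50

$119,312.50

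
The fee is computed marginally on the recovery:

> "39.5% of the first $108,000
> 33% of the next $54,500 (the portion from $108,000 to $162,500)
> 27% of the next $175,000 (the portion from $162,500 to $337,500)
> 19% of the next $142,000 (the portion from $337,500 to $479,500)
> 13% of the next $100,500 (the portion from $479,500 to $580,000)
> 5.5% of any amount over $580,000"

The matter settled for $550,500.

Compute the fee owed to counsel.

$144,105.00

First $108,000 at 39.5% = $42,660.00
Next $54,500 at 33% = $17,985.00
Next $175,000 at 27% = $47,250.00
Next $142,000 at 19% = $26,980.00
Remaining $71,000 at 13% = $9,230.00
Fee: $42,660.00 + $17,985.00 + $47,250.00 + $26,980.00 + $9,230.00 = $144,105.00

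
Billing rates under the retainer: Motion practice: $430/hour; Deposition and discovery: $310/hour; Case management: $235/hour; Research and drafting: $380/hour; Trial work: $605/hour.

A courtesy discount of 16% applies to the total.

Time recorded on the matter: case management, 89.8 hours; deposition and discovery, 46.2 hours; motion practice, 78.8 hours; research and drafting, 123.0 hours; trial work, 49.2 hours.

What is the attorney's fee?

Motion practice: 78.8 × $430 = $33,884.00
Deposition and discovery: 46.2 × $310 = $14,322.00
Case management: 89.8 × $235 = $21,103.00
Research and drafting: 123.0 × $380 = $46,740.00
Trial work: 49.2 × $605 = $29,766.00
Subtotal: $145,815.00
Less 16% discount: −$23,330.40
Total: $145,815.00 − $23,330.40 = $122,484.60

$122,484.60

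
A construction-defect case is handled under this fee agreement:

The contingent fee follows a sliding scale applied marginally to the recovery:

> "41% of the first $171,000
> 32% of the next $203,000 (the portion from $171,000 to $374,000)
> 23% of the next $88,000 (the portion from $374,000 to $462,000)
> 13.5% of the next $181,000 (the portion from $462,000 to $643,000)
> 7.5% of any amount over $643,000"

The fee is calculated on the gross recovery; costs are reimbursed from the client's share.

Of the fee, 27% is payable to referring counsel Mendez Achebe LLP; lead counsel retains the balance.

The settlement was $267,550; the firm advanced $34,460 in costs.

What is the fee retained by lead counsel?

Fee base is the gross recovery, $267,550; costs are reimbursed separately.
First $171,000 at 41% = $70,110.00
Remaining $96,550 at 32% = $30,896.00
Fee: $70,110.00 + $30,896.00 = $101,006.00
Referral share: 27% of $101,006.00 = $27,271.62; lead counsel retains $101,006.00 − $27,271.62 = $73,734.38.

$73,734.38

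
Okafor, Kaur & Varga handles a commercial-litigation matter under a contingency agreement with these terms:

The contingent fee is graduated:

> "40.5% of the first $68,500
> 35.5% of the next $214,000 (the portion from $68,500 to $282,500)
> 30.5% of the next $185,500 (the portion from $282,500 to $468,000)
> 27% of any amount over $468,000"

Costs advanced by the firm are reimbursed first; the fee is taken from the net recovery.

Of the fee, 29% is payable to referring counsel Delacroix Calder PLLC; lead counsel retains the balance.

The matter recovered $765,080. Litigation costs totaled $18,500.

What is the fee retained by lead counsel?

$167,209.69

Fee base (net of costs): $765,080 − $18,500 = $746,580
First $68,500 at 40.5% = $27,742.50
Next $214,000 at 35.5% = $75,970.00
Next $185,500 at 30.5% = $56,577.50
Remaining $278,580 at 27% = $75,216.60
Fee: $27,742.50 + $75,970.00 + $56,577.50 + $75,216.60 = $235,506.60
Referral share: 29% of $235,506.60 = $68,296.91; lead counsel retains $235,506.60 − $68,296.91 = $167,209.69.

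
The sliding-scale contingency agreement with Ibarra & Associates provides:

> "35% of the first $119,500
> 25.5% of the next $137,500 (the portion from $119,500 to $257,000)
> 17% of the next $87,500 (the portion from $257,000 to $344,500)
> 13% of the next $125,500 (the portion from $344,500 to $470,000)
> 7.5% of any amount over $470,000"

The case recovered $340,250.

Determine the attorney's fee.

First $119,500 at 35% = $41,825.00
Next $137,500 at 25.5% = $35,062.50
Remaining $83,250 at 17% = $14,152.50
Fee: $41,825.00 + $35,062.50 + $14,152.50 = $91,040.00

$91,040.00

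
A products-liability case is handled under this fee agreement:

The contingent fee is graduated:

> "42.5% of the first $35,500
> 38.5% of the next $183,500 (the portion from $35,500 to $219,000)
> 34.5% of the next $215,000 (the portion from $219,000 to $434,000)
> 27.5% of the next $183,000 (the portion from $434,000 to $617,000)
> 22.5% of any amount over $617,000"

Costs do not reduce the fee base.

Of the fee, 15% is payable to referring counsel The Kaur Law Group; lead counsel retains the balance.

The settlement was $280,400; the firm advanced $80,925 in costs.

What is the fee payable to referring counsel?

$16,037.70

Fee base is the gross recovery, $280,400; costs are reimbursed separately.
First $35,500 at 42.5% = $15,087.50
Next $183,500 at 38.5% = $70,647.50
Remaining $61,400 at 34.5% = $21,183.00
Fee: $15,087.50 + $70,647.50 + $21,183.00 = $106,918.00
Referral share: 15% of $106,918.00 = $16,037.70; lead counsel retains $106,918.00 − $16,037.70 = $90,880.30.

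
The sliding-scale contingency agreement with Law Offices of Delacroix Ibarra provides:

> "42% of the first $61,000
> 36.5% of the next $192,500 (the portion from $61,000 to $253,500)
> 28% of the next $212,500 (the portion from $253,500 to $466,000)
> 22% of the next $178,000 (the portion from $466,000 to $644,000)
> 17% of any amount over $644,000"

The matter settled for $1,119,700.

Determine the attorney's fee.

First $61,000 at 42% = $25,620.00
Next $192,500 at 36.5% = $70,262.50
Next $212,500 at 28% = $59,500.00
Next $178,000 at 22% = $39,160.00
Remaining $475,700 at 17% = $80,869.00
Fee: $25,620.00 + $70,262.50 + $59,500.00 + $39,160.00 + $80,869.00 = $275,411.50

$275,411.50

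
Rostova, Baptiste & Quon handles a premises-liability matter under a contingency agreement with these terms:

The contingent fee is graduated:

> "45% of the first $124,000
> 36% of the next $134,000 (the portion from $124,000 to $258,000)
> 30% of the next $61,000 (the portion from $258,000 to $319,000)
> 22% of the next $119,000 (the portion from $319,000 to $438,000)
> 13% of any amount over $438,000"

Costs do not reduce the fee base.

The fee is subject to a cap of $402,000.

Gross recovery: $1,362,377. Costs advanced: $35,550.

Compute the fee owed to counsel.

$268,689.01

Fee base is the gross recovery, $1,362,377; costs are reimbursed separately.
First $124,000 at 45% = $55,800.00
Next $134,000 at 36% = $48,240.00
Next $61,000 at 30% = $18,300.00
Next $119,000 at 22% = $26,180.00
Remaining $924,377 at 13% = $120,169.01
Fee: $55,800.00 + $48,240.00 + $18,300.00 + $26,180.00 + $120,169.01 = $268,689.01
$268,689.01 is under the $402,000 cap.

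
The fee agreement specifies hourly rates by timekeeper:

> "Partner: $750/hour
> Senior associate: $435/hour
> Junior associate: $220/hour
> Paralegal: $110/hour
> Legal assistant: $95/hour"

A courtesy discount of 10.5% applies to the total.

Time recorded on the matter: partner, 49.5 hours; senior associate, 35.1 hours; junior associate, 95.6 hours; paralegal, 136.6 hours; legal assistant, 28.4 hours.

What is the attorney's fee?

Partner: 49.5 × $750 = $37,125.00
Senior associate: 35.1 × $435 = $15,268.50
Junior associate: 95.6 × $220 = $21,032.00
Paralegal: 136.6 × $110 = $15,026.00
Legal assistant: 28.4 × $95 = $2,698.00
Subtotal: $91,149.50
Less 10.5% discount: −$9,570.70
Total: $91,149.50 − $9,570.70 = $81,578.80

$81,578.80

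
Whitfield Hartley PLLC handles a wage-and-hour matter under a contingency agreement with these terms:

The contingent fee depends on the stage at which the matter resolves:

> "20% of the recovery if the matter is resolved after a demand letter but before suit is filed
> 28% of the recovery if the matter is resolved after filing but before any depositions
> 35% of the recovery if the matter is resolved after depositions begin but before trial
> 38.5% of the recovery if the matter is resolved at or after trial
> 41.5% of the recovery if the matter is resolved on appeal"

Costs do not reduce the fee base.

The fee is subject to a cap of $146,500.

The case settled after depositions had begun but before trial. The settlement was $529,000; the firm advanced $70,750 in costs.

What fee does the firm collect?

Fee base is the gross recovery, $529,000; costs are reimbursed separately.
The matter settled after depositions had begun but before trial, so the 35% rate applies.
$529,000 × 35% = $185,150.00
$185,150.00 exceeds the $146,500 cap, so the fee is capped at $146,500.00.

$146,500.00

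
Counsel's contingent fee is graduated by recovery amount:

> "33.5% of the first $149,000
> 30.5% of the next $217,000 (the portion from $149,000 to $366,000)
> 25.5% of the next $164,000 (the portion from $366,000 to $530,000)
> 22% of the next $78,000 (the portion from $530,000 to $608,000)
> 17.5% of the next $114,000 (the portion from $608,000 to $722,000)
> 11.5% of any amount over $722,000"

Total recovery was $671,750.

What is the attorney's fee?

$186,236.25

First $149,000 at 33.5% = $49,915.00
Next $217,000 at 30.5% = $66,185.00
Next $164,000 at 25.5% = $41,820.00
Next $78,000 at 22% = $17,160.00
Remaining $63,750 at 17.5% = $11,156.25
Fee: $49,915.00 + $66,185.00 + $41,820.00 + $17,160.00 + $11,156.25 = $186,236.25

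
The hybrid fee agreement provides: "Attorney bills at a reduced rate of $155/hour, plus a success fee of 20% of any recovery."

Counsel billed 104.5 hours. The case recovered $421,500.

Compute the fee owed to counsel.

$100,497.50

Hourly: 104.5 × $155 = $16,197.50
Success fee: 20% of $421,500 = $84,300.00
Total: $16,197.50 + $84,300.00 = $100,497.50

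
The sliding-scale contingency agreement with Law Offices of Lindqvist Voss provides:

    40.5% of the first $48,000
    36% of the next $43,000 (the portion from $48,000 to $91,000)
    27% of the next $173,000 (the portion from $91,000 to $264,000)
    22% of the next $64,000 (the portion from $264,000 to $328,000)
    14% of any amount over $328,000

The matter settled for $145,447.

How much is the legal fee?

$49,620.69

First $48,000 at 40.5% = $19,440.00
Next $43,000 at 36% = $15,480.00
Remaining $54,447 at 27% = $14,700.69
Fee: $19,440.00 + $15,480.00 + $14,700.69 = $49,620.69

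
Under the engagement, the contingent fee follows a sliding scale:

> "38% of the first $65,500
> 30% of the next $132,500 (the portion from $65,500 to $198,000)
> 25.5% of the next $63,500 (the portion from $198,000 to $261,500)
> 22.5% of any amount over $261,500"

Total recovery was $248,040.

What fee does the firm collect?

$77,400.20

First $65,500 at 38% = $24,890.00
Next $132,500 at 30% = $39,750.00
Remaining $50,040 at 25.5% = $12,760.20
Fee: $24,890.00 + $39,750.00 + $12,760.20 = $77,400.20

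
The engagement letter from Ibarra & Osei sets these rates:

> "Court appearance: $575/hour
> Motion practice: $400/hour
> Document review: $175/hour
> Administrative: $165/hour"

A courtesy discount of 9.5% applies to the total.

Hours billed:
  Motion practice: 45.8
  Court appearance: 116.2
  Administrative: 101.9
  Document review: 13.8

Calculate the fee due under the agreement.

Court appearance: 116.2 × $575 = $66,815.00
Motion practice: 45.8 × $400 = $18,320.00
Document review: 13.8 × $175 = $2,415.00
Administrative: 101.9 × $165 = $16,813.50
Subtotal: $104,363.50
Less 9.5% discount: −$9,914.53
Total: $104,363.50 − $9,914.53 = $94,448.97

$94,448.97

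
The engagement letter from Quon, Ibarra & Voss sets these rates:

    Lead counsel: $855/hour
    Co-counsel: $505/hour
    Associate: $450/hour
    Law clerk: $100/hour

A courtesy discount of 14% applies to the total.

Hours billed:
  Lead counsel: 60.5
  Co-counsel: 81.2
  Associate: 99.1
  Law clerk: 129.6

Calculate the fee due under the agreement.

Lead counsel: 60.5 × $855 = $51,727.50
Co-counsel: 81.2 × $505 = $41,006.00
Associate: 99.1 × $450 = $44,595.00
Law clerk: 129.6 × $100 = $12,960.00
Subtotal: $150,288.50
Less 14% discount: −$21,040.39
Total: $150,288.50 − $21,040.39 = $129,248.11

$129,248.11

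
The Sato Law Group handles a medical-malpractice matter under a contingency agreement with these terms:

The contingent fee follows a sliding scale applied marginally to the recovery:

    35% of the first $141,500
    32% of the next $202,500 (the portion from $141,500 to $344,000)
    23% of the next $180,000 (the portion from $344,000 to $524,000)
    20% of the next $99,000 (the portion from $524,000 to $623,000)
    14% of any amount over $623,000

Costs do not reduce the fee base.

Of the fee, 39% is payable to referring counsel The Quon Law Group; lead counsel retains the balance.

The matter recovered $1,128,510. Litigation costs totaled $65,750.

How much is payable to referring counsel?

Fee base is the gross recovery, $1,128,510; costs are reimbursed separately.
First $141,500 at 35% = $49,525.00
Next $202,500 at 32% = $64,800.00
Next $180,000 at 23% = $41,400.00
Next $99,000 at 20% = $19,800.00
Remaining $505,510 at 14% = $70,771.40
Fee: $49,525.00 + $64,800.00 + $41,400.00 + $19,800.00 + $70,771.40 = $246,296.40
Referral share: 39% of $246,296.40 = $96,055.60; lead counsel retains $246,296.40 − $96,055.60 = $150,240.80.

$96,055.60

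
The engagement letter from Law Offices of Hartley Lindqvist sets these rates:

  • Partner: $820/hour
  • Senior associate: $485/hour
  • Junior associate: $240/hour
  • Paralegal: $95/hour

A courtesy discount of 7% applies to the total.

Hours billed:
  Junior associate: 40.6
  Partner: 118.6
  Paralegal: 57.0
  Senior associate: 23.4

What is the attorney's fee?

$115,096.80

Partner: 118.6 × $820 = $97,252.00
Senior associate: 23.4 × $485 = $11,349.00
Junior associate: 40.6 × $240 = $9,744.00
Paralegal: 57.0 × $95 = $5,415.00
Subtotal: $123,760.00
Less 7% discount: −$8,663.20
Total: $123,760.00 − $8,663.20 = $115,096.80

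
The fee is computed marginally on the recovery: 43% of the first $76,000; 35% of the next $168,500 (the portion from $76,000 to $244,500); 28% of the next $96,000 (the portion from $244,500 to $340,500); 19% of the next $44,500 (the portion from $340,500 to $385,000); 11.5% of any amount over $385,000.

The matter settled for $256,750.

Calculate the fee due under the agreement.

First $76,000 at 43% = $32,680.00
Next $168,500 at 35% = $58,975.00
Remaining $12,250 at 28% = $3,430.00
Fee: $32,680.00 + $58,975.00 + $3,430.00 = $95,085.00

$95,085.00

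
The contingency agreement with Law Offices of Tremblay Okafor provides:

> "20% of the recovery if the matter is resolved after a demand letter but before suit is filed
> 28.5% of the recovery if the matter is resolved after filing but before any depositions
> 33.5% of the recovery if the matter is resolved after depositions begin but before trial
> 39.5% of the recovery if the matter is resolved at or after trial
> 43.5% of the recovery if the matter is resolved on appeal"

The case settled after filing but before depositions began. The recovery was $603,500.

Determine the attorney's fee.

The matter settled after filing but before depositions began, so the 28.5% rate applies.
$603,500 × 28.5% = $171,997.50

$171,997.50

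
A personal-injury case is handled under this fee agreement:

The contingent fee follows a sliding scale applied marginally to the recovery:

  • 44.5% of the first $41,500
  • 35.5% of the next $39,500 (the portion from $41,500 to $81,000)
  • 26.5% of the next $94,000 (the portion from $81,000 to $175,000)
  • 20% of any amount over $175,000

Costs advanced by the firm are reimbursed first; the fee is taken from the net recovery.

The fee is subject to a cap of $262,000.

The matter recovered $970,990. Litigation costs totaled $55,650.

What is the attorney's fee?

$205,468.00

Fee base (net of costs): $970,990 − $55,650 = $915,340
First $41,500 at 44.5% = $18,467.50
Next $39,500 at 35.5% = $14,022.50
Next $94,000 at 26.5% = $24,910.00
Remaining $740,340 at 20% = $148,068.00
Fee: $18,467.50 + $14,022.50 + $24,910.00 + $148,068.00 = $205,468.00
$205,468.00 is under the $262,000 cap.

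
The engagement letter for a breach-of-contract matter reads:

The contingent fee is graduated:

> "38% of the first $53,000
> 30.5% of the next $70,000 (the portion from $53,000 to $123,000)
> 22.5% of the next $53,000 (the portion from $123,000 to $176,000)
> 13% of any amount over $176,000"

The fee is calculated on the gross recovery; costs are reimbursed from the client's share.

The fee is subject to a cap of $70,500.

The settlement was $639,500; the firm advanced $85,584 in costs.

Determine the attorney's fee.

Fee base is the gross recovery, $639,500; costs are reimbursed separately.
First $53,000 at 38% = $20,140.00
Next $70,000 at 30.5% = $21,350.00
Next $53,000 at 22.5% = $11,925.00
Remaining $463,500 at 13% = $60,255.00
Fee: $20,140.00 + $21,350.00 + $11,925.00 + $60,255.00 = $113,670.00
$113,670.00 exceeds the $70,500 cap, so the fee is capped at $70,500.00.

$70,500.00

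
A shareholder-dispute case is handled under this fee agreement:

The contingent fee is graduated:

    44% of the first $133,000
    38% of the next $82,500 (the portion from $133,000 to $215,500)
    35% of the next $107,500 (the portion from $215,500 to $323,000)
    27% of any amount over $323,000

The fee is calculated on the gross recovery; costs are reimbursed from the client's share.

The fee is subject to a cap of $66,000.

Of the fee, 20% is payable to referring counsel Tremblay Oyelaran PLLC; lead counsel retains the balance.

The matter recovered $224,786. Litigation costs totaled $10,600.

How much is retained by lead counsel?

$52,800.00

Fee base is the gross recovery, $224,786; costs are reimbursed separately.
First $133,000 at 44% = $58,520.00
Next $82,500 at 38% = $31,350.00
Remaining $9,286 at 35% = $3,250.10
Fee: $58,520.00 + $31,350.00 + $3,250.10 = $93,120.10
$93,120.10 exceeds the $66,000 cap, so the fee is capped at $66,000.00.
Referral share: 20% of $66,000.00 = $13,200.00; lead counsel retains $66,000.00 − $13,200.00 = $52,800.00.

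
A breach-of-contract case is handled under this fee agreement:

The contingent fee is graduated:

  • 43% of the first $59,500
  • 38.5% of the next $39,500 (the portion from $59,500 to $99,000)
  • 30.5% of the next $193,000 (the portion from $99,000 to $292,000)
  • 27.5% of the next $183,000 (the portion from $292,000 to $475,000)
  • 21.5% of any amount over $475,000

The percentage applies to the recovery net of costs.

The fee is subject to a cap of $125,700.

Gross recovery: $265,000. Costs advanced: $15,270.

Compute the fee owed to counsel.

Fee base (net of costs): $265,000 − $15,270 = $249,730
First $59,500 at 43% = $25,585.00
Next $39,500 at 38.5% = $15,207.50
Remaining $150,730 at 30.5% = $45,972.65
Fee: $25,585.00 + $15,207.50 + $45,972.65 = $86,765.15
$86,765.15 is under the $125,700 cap.

$86,765.15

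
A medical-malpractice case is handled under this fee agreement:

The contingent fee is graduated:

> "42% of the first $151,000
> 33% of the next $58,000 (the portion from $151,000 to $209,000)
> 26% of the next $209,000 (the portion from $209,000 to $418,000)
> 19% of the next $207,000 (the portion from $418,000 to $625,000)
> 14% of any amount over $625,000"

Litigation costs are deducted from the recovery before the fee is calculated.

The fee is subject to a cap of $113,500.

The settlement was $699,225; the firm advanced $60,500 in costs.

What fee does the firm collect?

$113,500.00

Fee base (net of costs): $699,225 − $60,500 = $638,725
First $151,000 at 42% = $63,420.00
Next $58,000 at 33% = $19,140.00
Next $209,000 at 26% = $54,340.00
Next $207,000 at 19% = $39,330.00
Remaining $13,725 at 14% = $1,921.50
Fee: $63,420.00 + $19,140.00 + $54,340.00 + $39,330.00 + $1,921.50 = $178,151.50
$178,151.50 exceeds the $113,500 cap, so the fee is capped at $113,500.00.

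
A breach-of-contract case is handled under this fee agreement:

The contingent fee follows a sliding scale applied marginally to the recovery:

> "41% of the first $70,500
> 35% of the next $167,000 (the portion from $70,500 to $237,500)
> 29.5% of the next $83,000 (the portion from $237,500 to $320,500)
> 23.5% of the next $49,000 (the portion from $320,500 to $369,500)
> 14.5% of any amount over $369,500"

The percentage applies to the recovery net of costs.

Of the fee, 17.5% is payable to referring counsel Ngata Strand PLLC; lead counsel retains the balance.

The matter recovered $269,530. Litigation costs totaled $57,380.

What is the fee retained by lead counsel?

Fee base (net of costs): $269,530 − $57,380 = $212,150
First $70,500 at 41% = $28,905.00
Remaining $141,650 at 35% = $49,577.50
Fee: $28,905.00 + $49,577.50 = $78,482.50
Referral share: 17.5% of $78,482.50 = $13,734.44; lead counsel retains $78,482.50 − $13,734.44 = $64,748.06.

$64,748.06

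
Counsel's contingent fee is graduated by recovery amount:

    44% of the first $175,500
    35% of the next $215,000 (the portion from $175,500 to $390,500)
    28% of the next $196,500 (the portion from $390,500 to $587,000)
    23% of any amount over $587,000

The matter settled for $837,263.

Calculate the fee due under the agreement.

First $175,500 at 44% = $77,220.00
Next $215,000 at 35% = $75,250.00
Next $196,500 at 28% = $55,020.00
Remaining $250,263 at 23% = $57,560.49
Fee: $77,220.00 + $75,250.00 + $55,020.00 + $57,560.49 = $265,050.49

$265,050.49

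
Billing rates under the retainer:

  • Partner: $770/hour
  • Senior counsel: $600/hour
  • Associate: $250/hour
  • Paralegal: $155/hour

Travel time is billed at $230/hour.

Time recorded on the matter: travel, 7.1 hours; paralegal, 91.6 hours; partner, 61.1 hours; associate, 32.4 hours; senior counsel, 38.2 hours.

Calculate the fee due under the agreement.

$93,898.00

Partner: 61.1 × $770 = $47,047.00
Senior counsel: 38.2 × $600 = $22,920.00
Associate: 32.4 × $250 = $8,100.00
Paralegal: 91.6 × $155 = $14,198.00
Subtotal: $47,047.00 + $22,920.00 + $8,100.00 + $14,198.00 = $92,265.00
Travel: 7.1 × $230 = $1,633.00
Total: $92,265.00 + $1,633.00 = $93,898.00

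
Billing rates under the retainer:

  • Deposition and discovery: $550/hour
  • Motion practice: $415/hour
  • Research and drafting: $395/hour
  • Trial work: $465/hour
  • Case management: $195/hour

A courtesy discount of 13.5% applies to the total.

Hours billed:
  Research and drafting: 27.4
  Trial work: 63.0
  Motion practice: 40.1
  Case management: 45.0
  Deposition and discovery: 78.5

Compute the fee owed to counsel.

$94,033.72

Deposition and discovery: 78.5 × $550 = $43,175.00
Motion practice: 40.1 × $415 = $16,641.50
Research and drafting: 27.4 × $395 = $10,823.00
Trial work: 63.0 × $465 = $29,295.00
Case management: 45.0 × $195 = $8,775.00
Subtotal: $108,709.50
Less 13.5% discount: −$14,675.78
Total: $108,709.50 − $14,675.78 = $94,033.72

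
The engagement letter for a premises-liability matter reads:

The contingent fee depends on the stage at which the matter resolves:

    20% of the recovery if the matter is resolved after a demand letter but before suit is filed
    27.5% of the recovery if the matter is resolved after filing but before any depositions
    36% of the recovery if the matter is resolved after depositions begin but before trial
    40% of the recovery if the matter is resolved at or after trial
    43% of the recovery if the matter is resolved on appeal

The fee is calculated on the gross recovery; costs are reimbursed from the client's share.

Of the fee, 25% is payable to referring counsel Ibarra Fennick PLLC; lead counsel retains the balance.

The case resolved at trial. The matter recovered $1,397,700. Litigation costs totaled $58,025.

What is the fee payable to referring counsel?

$139,770.00

Fee base is the gross recovery, $1,397,700; costs are reimbursed separately.
The matter resolved at trial, so the 40% rate applies.
$1,397,700 × 40% = $559,080.00
Referral share: 25% of $559,080.00 = $139,770.00; lead counsel retains $559,080.00 − $139,770.00 = $419,310.00.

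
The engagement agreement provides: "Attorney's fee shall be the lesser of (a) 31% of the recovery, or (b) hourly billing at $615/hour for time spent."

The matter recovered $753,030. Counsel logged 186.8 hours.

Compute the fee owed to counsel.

$114,882.00

(a) 31% of $753,030 = $233,439.30
(b) 186.8 × $615 = $114,882.00
The lesser is (b): $114,882.00.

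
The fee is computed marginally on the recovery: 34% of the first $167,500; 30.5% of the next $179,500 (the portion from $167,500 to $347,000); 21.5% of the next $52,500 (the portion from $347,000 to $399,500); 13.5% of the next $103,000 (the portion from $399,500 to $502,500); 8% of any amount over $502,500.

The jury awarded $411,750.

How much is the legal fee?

First $167,500 at 34% = $56,950.00
Next $179,500 at 30.5% = $54,747.50
Next $52,500 at 21.5% = $11,287.50
Remaining $12,250 at 13.5% = $1,653.75
Fee: $56,950.00 + $54,747.50 + $11,287.50 + $1,653.75 = $124,638.75

$124,638.75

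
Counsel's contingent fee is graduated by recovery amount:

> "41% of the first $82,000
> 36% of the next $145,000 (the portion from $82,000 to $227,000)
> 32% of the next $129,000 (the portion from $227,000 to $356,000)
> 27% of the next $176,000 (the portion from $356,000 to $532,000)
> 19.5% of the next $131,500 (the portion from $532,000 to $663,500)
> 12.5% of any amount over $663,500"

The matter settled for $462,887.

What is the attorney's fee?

$155,959.49

First $82,000 at 41% = $33,620.00
Next $145,000 at 36% = $52,200.00
Next $129,000 at 32% = $41,280.00
Remaining $106,887 at 27% = $28,859.49
Fee: $33,620.00 + $52,200.00 + $41,280.00 + $28,859.49 = $155,959.49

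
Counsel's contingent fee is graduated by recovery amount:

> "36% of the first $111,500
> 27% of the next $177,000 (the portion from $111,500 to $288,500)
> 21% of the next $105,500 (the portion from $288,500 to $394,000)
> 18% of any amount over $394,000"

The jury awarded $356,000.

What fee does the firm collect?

First $111,500 at 36% = $40,140.00
Next $177,000 at 27% = $47,790.00
Remaining $67,500 at 21% = $14,175.00
Fee: $40,140.00 + $47,790.00 + $14,175.00 = $102,105.00

$102,105.00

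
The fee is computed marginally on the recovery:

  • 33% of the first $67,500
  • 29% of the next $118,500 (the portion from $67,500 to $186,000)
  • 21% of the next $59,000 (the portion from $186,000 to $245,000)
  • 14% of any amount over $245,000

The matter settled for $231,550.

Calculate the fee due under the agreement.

$66,205.50

First $67,500 at 33% = $22,275.00
Next $118,500 at 29% = $34,365.00
Remaining $45,550 at 21% = $9,565.50
Fee: $22,275.00 + $34,365.00 + $9,565.50 = $66,205.50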